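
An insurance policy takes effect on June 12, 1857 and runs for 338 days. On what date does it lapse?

Adding 338 days from June 12, 1857.
June has 30 days, so 30 − 12 = 18 days remain after June 12, 1857; 338 − 18 = 320 left.
July 1857 has 31 days: 320 − 31 = 289 left.
August 1857 has 31 days: 289 − 31 = 258 left.
September 1857 has 30 days: 258 − 30 = 228 left.
October 1857 has 31 days: 228 − 31 = 197 left.
November 1857 has 30 days: 197 − 30 = 167 left.
December 1857 has 31 days: 167 − 31 = 136 left.
January 1858 has 31 days: 136 − 31 = 105 left.
February 1858 has 28 days (1858 is not a leap year): 105 − 28 = 77 left.
March 1858 has 31 days: 77 − 31 = 46 left.
April 1858 has 30 days: 46 − 30 = 16 left.
16 days into May 1858 → May 16, 1858.

May 16, 1858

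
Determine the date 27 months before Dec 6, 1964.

September 6, 1962

Subtracting 27 months from December 6, 1964.
month 12 − 27 = -15, which is month 9 of year 1962 → September 1962.
Day 6 is valid in September, giving September 6, 1962.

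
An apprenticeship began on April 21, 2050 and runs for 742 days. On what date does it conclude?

May 2, 2052

Advancing 742 days from April 21, 2050.
April has 30 days, so 30 − 21 = 9 days remain after April 21, 2050; 742 − 9 = 733 left.
May 2050 has 31 days: 733 − 31 = 702 left.
June 2050 has 30 days: 702 − 30 = 672 left.
July 2050 has 31 days: 672 − 31 = 641 left.
August 2050 has 31 days: 641 − 31 = 610 left.
September 2050 has 30 days: 610 − 30 = 580 left.
October 2050 has 31 days: 580 − 31 = 549 left.
November 2050 has 30 days: 549 − 30 = 519 left.
December 2050 has 31 days: 519 − 31 = 488 left.
January 2051 has 31 days: 488 − 31 = 457 left.
February 2051 has 28 days (2051 is not a leap year): 457 − 28 = 429 left.
March 2051 has 31 days: 429 − 31 = 398 left.
April 2051 has 30 days: 398 − 30 = 368 left.
May 2051 has 31 days: 368 − 31 = 337 left.
June 2051 has 30 days: 337 − 30 = 307 left.
July 2051 has 31 days: 307 − 31 = 276 left.
August 2051 has 31 days: 276 − 31 = 245 left.
September 2051 has 30 days: 245 − 30 = 215 left.
October 2051 has 31 days: 215 − 31 = 184 left.
November 2051 has 30 days: 184 − 30 = 154 left.
December 2051 has 31 days: 154 − 31 = 123 left.
January 2052 has 31 days: 123 − 31 = 92 left.
February 2052 has 29 days (2052 is a leap year): 92 − 29 = 63 left.
March 2052 has 31 days: 63 − 31 = 32 left.
April 2052 has 30 days: 32 − 30 = 2 left.
2 days into May 2052 → May 2, 2052.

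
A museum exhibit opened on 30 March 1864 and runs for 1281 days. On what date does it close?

October 2, 1867

Adding 1281 days from March 30, 1864.
March has 31 days, so 31 − 30 = 1 day remains after March 30, 1864; 1281 − 1 = 1280 left.
April 1864 has 30 days: 1280 − 30 = 1250 left.
May 1864 has 31 days: 1250 − 31 = 1219 left.
June 1864 has 30 days: 1219 − 30 = 1189 left.
July 1864 has 31 days: 1189 − 31 = 1158 left.
August 1864 has 31 days: 1158 − 31 = 1127 left.
September 1864 has 30 days: 1127 − 30 = 1097 left.
October 1864 has 31 days: 1097 − 31 = 1066 left.
November 1864 has 30 days: 1066 − 30 = 1036 left.
December 1864 has 31 days: 1036 − 31 = 1005 left.
January 1865 has 31 days: 1005 − 31 = 974 left.
February 1865 has 28 days (1865 is not a leap year): 974 − 28 = 946 left.
March 1865 has 31 days: 946 − 31 = 915 left.
April 1865 has 30 days: 915 − 30 = 885 left.
May 1865 has 31 days: 885 − 31 = 854 left.
June 1865 has 30 days: 854 − 30 = 824 left.
July 1865 has 31 days: 824 − 31 = 793 left.
August 1865 has 31 days: 793 − 31 = 762 left.
September 1865 has 30 days: 762 − 30 = 732 left.
October 1865 has 31 days: 732 − 31 = 701 left.
November 1865 has 30 days: 701 − 30 = 671 left.
December 1865 has 31 days: 671 − 31 = 640 left.
January 1866 has 31 days: 640 − 31 = 609 left.
February 1866 has 28 days (1866 is not a leap year): 609 − 28 = 581 left.
March 1866 has 31 days: 581 − 31 = 550 left.
April 1866 has 30 days: 550 − 30 = 520 left.
May 1866 has 31 days: 520 − 31 = 489 left.
June 1866 has 30 days: 489 − 30 = 459 left.
July 1866 has 31 days: 459 − 31 = 428 left.
August 1866 has 31 days: 428 − 31 = 397 left.
September 1866 has 30 days: 397 − 30 = 367 left.
October 1866 has 31 days: 367 − 31 = 336 left.
November 1866 has 30 days: 336 − 30 = 306 left.
December 1866 has 31 days: 306 − 31 = 275 left.
January 1867 has 31 days: 275 − 31 = 244 left.
February 1867 has 28 days (1867 is not a leap year): 244 − 28 = 216 left.
March 1867 has 31 days: 216 − 31 = 185 left.
April 1867 has 30 days: 185 − 30 = 155 left.
May 1867 has 31 days: 155 − 31 = 124 left.
June 1867 has 30 days: 124 − 30 = 94 left.
July 1867 has 31 days: 94 − 31 = 63 left.
August 1867 has 31 days: 63 − 31 = 32 left.
September 1867 has 30 days: 32 − 30 = 2 left.
2 days into October 1867 → October 2, 1867.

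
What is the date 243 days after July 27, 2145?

Advancing 243 days from July 27, 2145.
July has 31 days, so 31 − 27 = 4 days remain after July 27, 2145; 243 − 4 = 239 left.
August 2145 has 31 days: 239 − 31 = 208 left.
September 2145 has 30 days: 208 − 30 = 178 left.
October 2145 has 31 days: 178 − 31 = 147 left.
November 2145 has 30 days: 147 − 30 = 117 left.
December 2145 has 31 days: 117 − 31 = 86 left.
January 2146 has 31 days: 86 − 31 = 55 left.
February 2146 has 28 days (2146 is not a leap year): 55 − 28 = 27 left.
27 days into March 2146 → March 27, 2146.

March 27, 2146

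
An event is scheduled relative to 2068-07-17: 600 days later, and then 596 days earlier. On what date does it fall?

July 21, 2068

Counting forward 600 days from July 17, 2068:
July has 31 days, so 31 − 17 = 14 days remain after July 17, 2068; 600 − 14 = 586 left.
August 2068 has 31 days: 586 − 31 = 555 left.
September 2068 has 30 days: 555 − 30 = 525 left.
October 2068 has 31 days: 525 − 31 = 494 left.
November 2068 has 30 days: 494 − 30 = 464 left.
December 2068 has 31 days: 464 − 31 = 433 left.
January 2069 has 31 days: 433 − 31 = 402 left.
February 2069 has 28 days (2069 is not a leap year): 402 − 28 = 374 left.
March 2069 has 31 days: 374 − 31 = 343 left.
April 2069 has 30 days: 343 − 30 = 313 left.
May 2069 has 31 days: 313 − 31 = 282 left.
June 2069 has 30 days: 282 − 30 = 252 left.
July 2069 has 31 days: 252 − 31 = 221 left.
August 2069 has 31 days: 221 − 31 = 190 left.
September 2069 has 30 days: 190 − 30 = 160 left.
October 2069 has 31 days: 160 − 31 = 129 left.
November 2069 has 30 days: 129 − 30 = 99 left.
December 2069 has 31 days: 99 − 31 = 68 left.
January 2070 has 31 days: 68 − 31 = 37 left.
February 2070 has 28 days (2070 is not a leap year): 37 − 28 = 9 left.
9 days into March 2070 → March 9, 2070.
Counting back 596 days from March 9, 2070:
Going back 9 days from March 9, 2070 reaches the end of the previous month; 596 − 9 = 587 left.
February 2070 has 28 days (2070 is not a leap year): 587 − 28 = 559 left.
January 2070 has 31 days: 559 − 31 = 528 left.
December 2069 has 31 days: 528 − 31 = 497 left.
November 2069 has 30 days: 497 − 30 = 467 left.
October 2069 has 31 days: 467 − 31 = 436 left.
September 2069 has 30 days: 436 − 30 = 406 left.
August 2069 has 31 days: 406 − 31 = 375 left.
July 2069 has 31 days: 375 − 31 = 344 left.
June 2069 has 30 days: 344 − 30 = 314 left.
May 2069 has 31 days: 314 − 31 = 283 left.
April 2069 has 30 days: 283 − 30 = 253 left.
March 2069 has 31 days: 253 − 31 = 222 left.
February 2069 has 28 days (2069 is not a leap year): 222 − 28 = 194 left.
January 2069 has 31 days: 194 − 31 = 163 left.
December 2068 has 31 days: 163 − 31 = 132 left.
November 2068 has 30 days: 132 − 30 = 102 left.
October 2068 has 31 days: 102 − 31 = 71 left.
September 2068 has 30 days: 71 − 30 = 41 left.
August 2068 has 31 days: 41 − 31 = 10 left.
July 2068 has 31 days; 31 − 10 = 21 → July 21, 2068.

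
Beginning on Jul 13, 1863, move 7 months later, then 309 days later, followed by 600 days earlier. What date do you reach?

April 28, 1863

Counting forward 7 months from July 13, 1863:
month 7 + 7 = 14, which is month 2 of year 1864 → February 1864.
Day 13 is valid in February, giving February 13, 1864.
Counting forward 309 days from February 13, 1864:
February has 29 days, so 29 − 13 = 16 days remain after February 13, 1864; 309 − 16 = 293 left.
March 1864 has 31 days: 293 − 31 = 262 left.
April 1864 has 30 days: 262 − 30 = 232 left.
May 1864 has 31 days: 232 − 31 = 201 left.
June 1864 has 30 days: 201 − 30 = 171 left.
July 1864 has 31 days: 171 − 31 = 140 left.
August 1864 has 31 days: 140 − 31 = 109 left.
September 1864 has 30 days: 109 − 30 = 79 left.
October 1864 has 31 days: 79 − 31 = 48 left.
November 1864 has 30 days: 48 − 30 = 18 left.
18 days into December 1864 → December 18, 1864.
Going back 600 days from December 18, 1864:
Going back 18 days from December 18, 1864 reaches the end of the previous month; 600 − 18 = 582 left.
November 1864 has 30 days: 582 − 30 = 552 left.
October 1864 has 31 days: 552 − 31 = 521 left.
September 1864 has 30 days: 521 − 30 = 491 left.
August 1864 has 31 days: 491 − 31 = 460 left.
July 1864 has 31 days: 460 − 31 = 429 left.
June 1864 has 30 days: 429 − 30 = 399 left.
May 1864 has 31 days: 399 − 31 = 368 left.
April 1864 has 30 days: 368 − 30 = 338 left.
March 1864 has 31 days: 338 − 31 = 307 left.
February 1864 has 29 days (1864 is a leap year): 307 − 29 = 278 left.
January 1864 has 31 days: 278 − 31 = 247 left.
December 1863 has 31 days: 247 − 31 = 216 left.
November 1863 has 30 days: 216 − 30 = 186 left.
October 1863 has 31 days: 186 − 31 = 155 left.
September 1863 has 30 days: 155 − 30 = 125 left.
August 1863 has 31 days: 125 − 31 = 94 left.
July 1863 has 31 days: 94 − 31 = 63 left.
June 1863 has 30 days: 63 − 30 = 33 left.
May 1863 has 31 days: 33 − 31 = 2 left.
April 1863 has 30 days; 30 − 2 = 28 → April 28, 1863.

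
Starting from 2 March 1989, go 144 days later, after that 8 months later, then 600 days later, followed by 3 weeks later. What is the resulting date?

Adding 144 days from March 2, 1989:
March has 31 days, so 31 − 2 = 29 days remain after March 2, 1989; 144 − 29 = 115 left.
April 1989 has 30 days: 115 − 30 = 85 left.
May 1989 has 31 days: 85 − 31 = 54 left.
June 1989 has 30 days: 54 − 30 = 24 left.
24 days into July 1989 → July 24, 1989.
Adding 8 months from July 24, 1989:
month 7 + 8 = 15, which is month 3 of year 1990 → March 1990.
Day 24 is valid in March, giving March 24, 1990.
Counting forward 600 days from March 24, 1990:
March has 31 days, so 31 − 24 = 7 days remain after March 24, 1990; 600 − 7 = 593 left.
April 1990 has 30 days: 593 − 30 = 563 left.
May 1990 has 31 days: 563 − 31 = 532 left.
June 1990 has 30 days: 532 − 30 = 502 left.
July 1990 has 31 days: 502 − 31 = 471 left.
August 1990 has 31 days: 471 − 31 = 440 left.
September 1990 has 30 days: 440 − 30 = 410 left.
October 1990 has 31 days: 410 − 31 = 379 left.
November 1990 has 30 days: 379 − 30 = 349 left.
December 1990 has 31 days: 349 − 31 = 318 left.
January 1991 has 31 days: 318 − 31 = 287 left.
February 1991 has 28 days (1991 is not a leap year): 287 − 28 = 259 left.
March 1991 has 31 days: 259 − 31 = 228 left.
April 1991 has 30 days: 228 − 30 = 198 left.
May 1991 has 31 days: 198 − 31 = 167 left.
June 1991 has 30 days: 167 − 30 = 137 left.
July 1991 has 31 days: 137 − 31 = 106 left.
August 1991 has 31 days: 106 − 31 = 75 left.
September 1991 has 30 days: 75 − 30 = 45 left.
October 1991 has 31 days: 45 − 31 = 14 left.
14 days into November 1991 → November 14, 1991.
Advancing 3 weeks (= 21 days) from November 14, 1991:
November has 30 days, so 30 − 14 = 16 days remain after November 14, 1991; 21 − 16 = 5 left.
5 days into December 1991 → December 5, 1991.

December 5, 1991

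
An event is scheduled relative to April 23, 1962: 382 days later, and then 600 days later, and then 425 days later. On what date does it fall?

Counting forward 382 days from April 23, 1962:
April has 30 days, so 30 − 23 = 7 days remain after April 23, 1962; 382 − 7 = 375 left.
May 1962 has 31 days: 375 − 31 = 344 left.
June 1962 has 30 days: 344 − 30 = 314 left.
July 1962 has 31 days: 314 − 31 = 283 left.
August 1962 has 31 days: 283 − 31 = 252 left.
September 1962 has 30 days: 252 − 30 = 222 left.
October 1962 has 31 days: 222 − 31 = 191 left.
November 1962 has 30 days: 191 − 30 = 161 left.
December 1962 has 31 days: 161 − 31 = 130 left.
January 1963 has 31 days: 130 − 31 = 99 left.
February 1963 has 28 days (1963 is not a leap year): 99 − 28 = 71 left.
March 1963 has 31 days: 71 − 31 = 40 left.
April 1963 has 30 days: 40 − 30 = 10 left.
10 days into May 1963 → May 10, 1963.
Adding 600 days from May 10, 1963:
May has 31 days, so 31 − 10 = 21 days remain after May 10, 1963; 600 − 21 = 579 left.
June 1963 has 30 days: 579 − 30 = 549 left.
July 1963 has 31 days: 549 − 31 = 518 left.
August 1963 has 31 days: 518 − 31 = 487 left.
September 1963 has 30 days: 487 − 30 = 457 left.
October 1963 has 31 days: 457 − 31 = 426 left.
November 1963 has 30 days: 426 − 30 = 396 left.
December 1963 has 31 days: 396 − 31 = 365 left.
January 1964 has 31 days: 365 − 31 = 334 left.
February 1964 has 29 days (1964 is a leap year): 334 − 29 = 305 left.
March 1964 has 31 days: 305 − 31 = 274 left.
April 1964 has 30 days: 274 − 30 = 244 left.
May 1964 has 31 days: 244 − 31 = 213 left.
June 1964 has 30 days: 213 − 30 = 183 left.
July 1964 has 31 days: 183 − 31 = 152 left.
August 1964 has 31 days: 152 − 31 = 121 left.
September 1964 has 30 days: 121 − 30 = 91 left.
October 1964 has 31 days: 91 − 31 = 60 left.
November 1964 has 30 days: 60 − 30 = 30 left.
30 days into December 1964 → December 30, 1964.
Advancing 425 days from December 30, 1964:
December has 31 days, so 31 − 30 = 1 day remains after December 30, 1964; 425 − 1 = 424 left.
January 1965 has 31 days: 424 − 31 = 393 left.
February 1965 has 28 days (1965 is not a leap year): 393 − 28 = 365 left.
March 1965 has 31 days: 365 − 31 = 334 left.
April 1965 has 30 days: 334 − 30 = 304 left.
May 1965 has 31 days: 304 − 31 = 273 left.
June 1965 has 30 days: 273 − 30 = 243 left.
July 1965 has 31 days: 243 − 31 = 212 left.
August 1965 has 31 days: 212 − 31 = 181 left.
September 1965 has 30 days: 181 − 30 = 151 left.
October 1965 has 31 days: 151 − 31 = 120 left.
November 1965 has 30 days: 120 − 30 = 90 left.
December 1965 has 31 days: 90 − 31 = 59 left.
January 1966 has 31 days: 59 − 31 = 28 left.
28 days into February 1966 → February 28, 1966.

February 28, 1966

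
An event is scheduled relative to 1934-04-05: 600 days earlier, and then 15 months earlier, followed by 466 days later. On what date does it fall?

Counting back 600 days from April 5, 1934:
Going back 5 days from April 5, 1934 reaches the end of the previous month; 600 − 5 = 595 left.
March 1934 has 31 days: 595 − 31 = 564 left.
February 1934 has 28 days (1934 is not a leap year): 564 − 28 = 536 left.
January 1934 has 31 days: 536 − 31 = 505 left.
December 1933 has 31 days: 505 − 31 = 474 left.
November 1933 has 30 days: 474 − 30 = 444 left.
October 1933 has 31 days: 444 − 31 = 413 left.
September 1933 has 30 days: 413 − 30 = 383 left.
August 1933 has 31 days: 383 − 31 = 352 left.
July 1933 has 31 days: 352 − 31 = 321 left.
June 1933 has 30 days: 321 − 30 = 291 left.
May 1933 has 31 days: 291 − 31 = 260 left.
April 1933 has 30 days: 260 − 30 = 230 left.
March 1933 has 31 days: 230 − 31 = 199 left.
February 1933 has 28 days (1933 is not a leap year): 199 − 28 = 171 left.
January 1933 has 31 days: 171 − 31 = 140 left.
December 1932 has 31 days: 140 − 31 = 109 left.
November 1932 has 30 days: 109 − 30 = 79 left.
October 1932 has 31 days: 79 − 31 = 48 left.
September 1932 has 30 days: 48 − 30 = 18 left.
August 1932 has 31 days; 31 − 18 = 13 → August 13, 1932.
Counting back 15 months from August 13, 1932:
month 8 − 15 = -7, which is month 5 of year 1931 → May 1931.
Day 13 is valid in May, giving May 13, 1931.
Adding 466 days from May 13, 1931:
May has 31 days, so 31 − 13 = 18 days remain after May 13, 1931; 466 − 18 = 448 left.
June 1931 has 30 days: 448 − 30 = 418 left.
July 1931 has 31 days: 418 − 31 = 387 left.
August 1931 has 31 days: 387 − 31 = 356 left.
September 1931 has 30 days: 356 − 30 = 326 left.
October 1931 has 31 days: 326 − 31 = 295 left.
November 1931 has 30 days: 295 − 30 = 265 left.
December 1931 has 31 days: 265 − 31 = 234 left.
January 1932 has 31 days: 234 − 31 = 203 left.
February 1932 has 29 days (1932 is a leap year): 203 − 29 = 174 left.
March 1932 has 31 days: 174 − 31 = 143 left.
April 1932 has 30 days: 143 − 30 = 113 left.
May 1932 has 31 days: 113 − 31 = 82 left.
June 1932 has 30 days: 82 − 30 = 52 left.
July 1932 has 31 days: 52 − 31 = 21 left.
21 days into August 1932 → August 21, 1932.

August 21, 1932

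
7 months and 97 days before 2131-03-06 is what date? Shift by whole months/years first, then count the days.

May 1, 2130

Counting back 7 months and 97 days from March 6, 2131: first the month/year part, then the days.
month 3 − 7 = -4, which is month 8 of year 2130 → August 2130.
Day 6 is valid in August, giving August 6, 2130.
Now subtract 97 days from August 6, 2130.
Going back 6 days from August 6, 2130 reaches the end of the previous month; 97 − 6 = 91 left.
July 2130 has 31 days: 91 − 31 = 60 left.
June 2130 has 30 days: 60 − 30 = 30 left.
May 2130 has 31 days; 31 − 30 = 1 → May 1, 2130.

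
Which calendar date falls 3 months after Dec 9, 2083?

March 9, 2084

Advancing 3 months from December 9, 2083.
month 12 + 3 = 15, which is month 3 of year 2084 → March 2084.
Day 9 is valid in March, giving March 9, 2084.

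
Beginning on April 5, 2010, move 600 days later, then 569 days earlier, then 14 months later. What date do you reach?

Adding 600 days from April 5, 2010:
April has 30 days, so 30 − 5 = 25 days remain after April 5, 2010; 600 − 25 = 575 left.
May 2010 has 31 days: 575 − 31 = 544 left.
June 2010 has 30 days: 544 − 30 = 514 left.
July 2010 has 31 days: 514 − 31 = 483 left.
August 2010 has 31 days: 483 − 31 = 452 left.
September 2010 has 30 days: 452 − 30 = 422 left.
October 2010 has 31 days: 422 − 31 = 391 left.
November 2010 has 30 days: 391 − 30 = 361 left.
December 2010 has 31 days: 361 − 31 = 330 left.
January 2011 has 31 days: 330 − 31 = 299 left.
February 2011 has 28 days (2011 is not a leap year): 299 − 28 = 271 left.
March 2011 has 31 days: 271 − 31 = 240 left.
April 2011 has 30 days: 240 − 30 = 210 left.
May 2011 has 31 days: 210 − 31 = 179 left.
June 2011 has 30 days: 179 − 30 = 149 left.
July 2011 has 31 days: 149 − 31 = 118 left.
August 2011 has 31 days: 118 − 31 = 87 left.
September 2011 has 30 days: 87 − 30 = 57 left.
October 2011 has 31 days: 57 − 31 = 26 left.
26 days into November 2011 → November 26, 2011.
Counting back 569 days from November 26, 2011:
Going back 26 days from November 26, 2011 reaches the end of the previous month; 569 − 26 = 543 left.
October 2011 has 31 days: 543 − 31 = 512 left.
September 2011 has 30 days: 512 − 30 = 482 left.
August 2011 has 31 days: 482 − 31 = 451 left.
July 2011 has 31 days: 451 − 31 = 420 left.
June 2011 has 30 days: 420 − 30 = 390 left.
May 2011 has 31 days: 390 − 31 = 359 left.
April 2011 has 30 days: 359 − 30 = 329 left.
March 2011 has 31 days: 329 − 31 = 298 left.
February 2011 has 28 days (2011 is not a leap year): 298 − 28 = 270 left.
January 2011 has 31 days: 270 − 31 = 239 left.
December 2010 has 31 days: 239 − 31 = 208 left.
November 2010 has 30 days: 208 − 30 = 178 left.
October 2010 has 31 days: 178 − 31 = 147 left.
September 2010 has 30 days: 147 − 30 = 117 left.
August 2010 has 31 days: 117 − 31 = 86 left.
July 2010 has 31 days: 86 − 31 = 55 left.
June 2010 has 30 days: 55 − 30 = 25 left.
May 2010 has 31 days; 31 − 25 = 6 → May 6, 2010.
Counting forward 14 months from May 6, 2010:
month 5 + 14 = 19, which is month 7 of year 2011 → July 2011.
Day 6 is valid in July, giving July 6, 2011.

July 6, 2011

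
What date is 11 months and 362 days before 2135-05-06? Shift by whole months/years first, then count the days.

Subtracting 11 months and 362 days from May 6, 2135: first the month/year part, then the days.
month 5 − 11 = -6, which is month 6 of year 2134 → June 2134.
Day 6 is valid in June, giving June 6, 2134.
Now subtract 362 days from June 6, 2134.
Going back 6 days from June 6, 2134 reaches the end of the previous month; 362 − 6 = 356 left.
May 2134 has 31 days: 356 − 31 = 325 left.
April 2134 has 30 days: 325 − 30 = 295 left.
March 2134 has 31 days: 295 − 31 = 264 left.
February 2134 has 28 days (2134 is not a leap year): 264 − 28 = 236 left.
January 2134 has 31 days: 236 − 31 = 205 left.
December 2133 has 31 days: 205 − 31 = 174 left.
November 2133 has 30 days: 174 − 30 = 144 left.
October 2133 has 31 days: 144 − 31 = 113 left.
September 2133 has 30 days: 113 − 30 = 83 left.
August 2133 has 31 days: 83 − 31 = 52 left.
July 2133 has 31 days: 52 − 31 = 21 left.
June 2133 has 30 days; 30 − 21 = 9 → June 9, 2133.

June 9, 2133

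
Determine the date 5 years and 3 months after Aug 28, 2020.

November 28, 2025

Adding 5 years and 3 months from August 28, 2020.
+5 years → 2025; month 8 + 3 = 11 → November 2025.
Day 28 is valid in November, giving November 28, 2025.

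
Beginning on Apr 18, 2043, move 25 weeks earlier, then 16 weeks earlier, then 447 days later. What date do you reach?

September 25, 2043

Subtracting 25 weeks (= 175 days) from April 18, 2043:
Going back 18 days from April 18, 2043 reaches the end of the previous month; 175 − 18 = 157 left.
March 2043 has 31 days: 157 − 31 = 126 left.
February 2043 has 28 days (2043 is not a leap year): 126 − 28 = 98 left.
January 2043 has 31 days: 98 − 31 = 67 left.
December 2042 has 31 days: 67 − 31 = 36 left.
November 2042 has 30 days: 36 − 30 = 6 left.
October 2042 has 31 days; 31 − 6 = 25 → October 25, 2042.
Counting back 16 weeks (= 112 days) from October 25, 2042:
Going back 25 days from October 25, 2042 reaches the end of the previous month; 112 − 25 = 87 left.
September 2042 has 30 days: 87 − 30 = 57 left.
August 2042 has 31 days: 57 − 31 = 26 left.
July 2042 has 31 days; 31 − 26 = 5 → July 5, 2042.
Counting forward 447 days from July 5, 2042:
July has 31 days, so 31 − 5 = 26 days remain after July 5, 2042; 447 − 26 = 421 left.
August 2042 has 31 days: 421 − 31 = 390 left.
September 2042 has 30 days: 390 − 30 = 360 left.
October 2042 has 31 days: 360 − 31 = 329 left.
November 2042 has 30 days: 329 − 30 = 299 left.
December 2042 has 31 days: 299 − 31 = 268 left.
January 2043 has 31 days: 268 − 31 = 237 left.
February 2043 has 28 days (2043 is not a leap year): 237 − 28 = 209 left.
March 2043 has 31 days: 209 − 31 = 178 left.
April 2043 has 30 days: 178 − 30 = 148 left.
May 2043 has 31 days: 148 − 31 = 117 left.
June 2043 has 30 days: 117 − 30 = 87 left.
July 2043 has 31 days: 87 − 31 = 56 left.
August 2043 has 31 days: 56 − 31 = 25 left.
25 days into September 2043 → September 25, 2043.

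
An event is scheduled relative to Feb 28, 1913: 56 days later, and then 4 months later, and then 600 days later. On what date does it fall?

April 17, 1915

Adding 56 days from February 28, 1913:
February has 28 days, so 28 − 28 = 0 days remain after February 28, 1913; 56 − 0 = 56 left.
March 1913 has 31 days: 56 − 31 = 25 left.
25 days into April 1913 → April 25, 1913.
Counting forward 4 months from April 25, 1913:
month 4 + 4 = 8 → August 1913.
Day 25 is valid in August, giving August 25, 1913.
Adding 600 days from August 25, 1913:
August has 31 days, so 31 − 25 = 6 days remain after August 25, 1913; 600 − 6 = 594 left.
September 1913 has 30 days: 594 − 30 = 564 left.
October 1913 has 31 days: 564 − 31 = 533 left.
November 1913 has 30 days: 533 − 30 = 503 left.
December 1913 has 31 days: 503 − 31 = 472 left.
January 1914 has 31 days: 472 − 31 = 441 left.
February 1914 has 28 days (1914 is not a leap year): 441 − 28 = 413 left.
March 1914 has 31 days: 413 − 31 = 382 left.
April 1914 has 30 days: 382 − 30 = 352 left.
May 1914 has 31 days: 352 − 31 = 321 left.
June 1914 has 30 days: 321 − 30 = 291 left.
July 1914 has 31 days: 291 − 31 = 260 left.
August 1914 has 31 days: 260 − 31 = 229 left.
September 1914 has 30 days: 229 − 30 = 199 left.
October 1914 has 31 days: 199 − 31 = 168 left.
November 1914 has 30 days: 168 − 30 = 138 left.
December 1914 has 31 days: 138 − 31 = 107 left.
January 1915 has 31 days: 107 − 31 = 76 left.
February 1915 has 28 days (1915 is not a leap year): 76 − 28 = 48 left.
March 1915 has 31 days: 48 − 31 = 17 left.
17 days into April 1915 → April 17, 1915.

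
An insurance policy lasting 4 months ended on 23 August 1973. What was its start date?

April 23, 1973

Going back 4 months from August 23, 1973.
month 8 − 4 = 4 → April 1973.
Day 23 is valid in April, giving April 23, 1973.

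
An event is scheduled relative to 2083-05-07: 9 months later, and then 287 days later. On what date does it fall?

November 20, 2084

Counting forward 9 months from May 7, 2083:
month 5 + 9 = 14, which is month 2 of year 2084 → February 2084.
Day 7 is valid in February, giving February 7, 2084.
Advancing 287 days from February 7, 2084:
February has 29 days, so 29 − 7 = 22 days remain after February 7, 2084; 287 − 22 = 265 left.
March 2084 has 31 days: 265 − 31 = 234 left.
April 2084 has 30 days: 234 − 30 = 204 left.
May 2084 has 31 days: 204 − 31 = 173 left.
June 2084 has 30 days: 173 − 30 = 143 left.
July 2084 has 31 days: 143 − 31 = 112 left.
August 2084 has 31 days: 112 − 31 = 81 left.
September 2084 has 30 days: 81 − 30 = 51 left.
October 2084 has 31 days: 51 − 31 = 20 left.
20 days into November 2084 → November 20, 2084.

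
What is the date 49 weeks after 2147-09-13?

Advancing 49 weeks = 343 days from September 13, 2147.
September has 30 days, so 30 − 13 = 17 days remain after September 13, 2147; 343 − 17 = 326 left.
October 2147 has 31 days: 326 − 31 = 295 left.
November 2147 has 30 days: 295 − 30 = 265 left.
December 2147 has 31 days: 265 − 31 = 234 left.
January 2148 has 31 days: 234 − 31 = 203 left.
February 2148 has 29 days (2148 is a leap year): 203 − 29 = 174 left.
March 2148 has 31 days: 174 − 31 = 143 left.
April 2148 has 30 days: 143 − 30 = 113 left.
May 2148 has 31 days: 113 − 31 = 82 left.
June 2148 has 30 days: 82 − 30 = 52 left.
July 2148 has 31 days: 52 − 31 = 21 left.
21 days into August 2148 → August 21, 2148.

August 21, 2148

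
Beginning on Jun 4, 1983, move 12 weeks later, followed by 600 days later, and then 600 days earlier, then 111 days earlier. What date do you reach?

May 8, 1983

Adding 12 weeks (= 84 days) from June 4, 1983:
June has 30 days, so 30 − 4 = 26 days remain after June 4, 1983; 84 − 26 = 58 left.
July 1983 has 31 days: 58 − 31 = 27 left.
27 days into August 1983 → August 27, 1983.
Advancing 600 days from August 27, 1983:
August has 31 days, so 31 − 27 = 4 days remain after August 27, 1983; 600 − 4 = 596 left.
September 1983 has 30 days: 596 − 30 = 566 left.
October 1983 has 31 days: 566 − 31 = 535 left.
November 1983 has 30 days: 535 − 30 = 505 left.
December 1983 has 31 days: 505 − 31 = 474 left.
January 1984 has 31 days: 474 − 31 = 443 left.
February 1984 has 29 days (1984 is a leap year): 443 − 29 = 414 left.
March 1984 has 31 days: 414 − 31 = 383 left.
April 1984 has 30 days: 383 − 30 = 353 left.
May 1984 has 31 days: 353 − 31 = 322 left.
June 1984 has 30 days: 322 − 30 = 292 left.
July 1984 has 31 days: 292 − 31 = 261 left.
August 1984 has 31 days: 261 − 31 = 230 left.
September 1984 has 30 days: 230 − 30 = 200 left.
October 1984 has 31 days: 200 − 31 = 169 left.
November 1984 has 30 days: 169 − 30 = 139 left.
December 1984 has 31 days: 139 − 31 = 108 left.
January 1985 has 31 days: 108 − 31 = 77 left.
February 1985 has 28 days (1985 is not a leap year): 77 − 28 = 49 left.
March 1985 has 31 days: 49 − 31 = 18 left.
18 days into April 1985 → April 18, 1985.
Subtracting 600 days from April 18, 1985:
Going back 18 days from April 18, 1985 reaches the end of the previous month; 600 − 18 = 582 left.
March 1985 has 31 days: 582 − 31 = 551 left.
February 1985 has 28 days (1985 is not a leap year): 551 − 28 = 523 left.
January 1985 has 31 days: 523 − 31 = 492 left.
December 1984 has 31 days: 492 − 31 = 461 left.
November 1984 has 30 days: 461 − 30 = 431 left.
October 1984 has 31 days: 431 − 31 = 400 left.
September 1984 has 30 days: 400 − 30 = 370 left.
August 1984 has 31 days: 370 − 31 = 339 left.
July 1984 has 31 days: 339 − 31 = 308 left.
June 1984 has 30 days: 308 − 30 = 278 left.
May 1984 has 31 days: 278 − 31 = 247 left.
April 1984 has 30 days: 247 − 30 = 217 left.
March 1984 has 31 days: 217 − 31 = 186 left.
February 1984 has 29 days (1984 is a leap year): 186 − 29 = 157 left.
January 1984 has 31 days: 157 − 31 = 126 left.
December 1983 has 31 days: 126 − 31 = 95 left.
November 1983 has 30 days: 95 − 30 = 65 left.
October 1983 has 31 days: 65 − 31 = 34 left.
September 1983 has 30 days: 34 − 30 = 4 left.
August 1983 has 31 days; 31 − 4 = 27 → August 27, 1983.
Going back 111 days from August 27, 1983:
Going back 27 days from August 27, 1983 reaches the end of the previous month; 111 − 27 = 84 left.
July 1983 has 31 days: 84 − 31 = 53 left.
June 1983 has 30 days: 53 − 30 = 23 left.
May 1983 has 31 days; 31 − 23 = 8 → May 8, 1983.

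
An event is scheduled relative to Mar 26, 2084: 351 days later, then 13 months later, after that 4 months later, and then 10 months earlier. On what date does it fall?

Advancing 351 days from March 26, 2084:
March has 31 days, so 31 − 26 = 5 days remain after March 26, 2084; 351 − 5 = 346 left.
April 2084 has 30 days: 346 − 30 = 316 left.
May 2084 has 31 days: 316 − 31 = 285 left.
June 2084 has 30 days: 285 − 30 = 255 left.
July 2084 has 31 days: 255 − 31 = 224 left.
August 2084 has 31 days: 224 − 31 = 193 left.
September 2084 has 30 days: 193 − 30 = 163 left.
October 2084 has 31 days: 163 − 31 = 132 left.
November 2084 has 30 days: 132 − 30 = 102 left.
December 2084 has 31 days: 102 − 31 = 71 left.
January 2085 has 31 days: 71 − 31 = 40 left.
February 2085 has 28 days (2085 is not a leap year): 40 − 28 = 12 left.
12 days into March 2085 → March 12, 2085.
Counting forward 13 months from March 12, 2085:
month 3 + 13 = 16, which is month 4 of year 2086 → April 2086.
Day 12 is valid in April, giving April 12, 2086.
Counting forward 4 months from April 12, 2086:
month 4 + 4 = 8 → August 2086.
Day 12 is valid in August, giving August 12, 2086.
Subtracting 10 months from August 12, 2086:
month 8 − 10 = -2, which is month 10 of year 2085 → October 2085.
Day 12 is valid in October, giving October 12, 2085.

October 12, 2085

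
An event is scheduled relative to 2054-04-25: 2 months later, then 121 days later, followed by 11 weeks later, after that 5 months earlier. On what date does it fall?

August 9, 2054

Adding 2 months from April 25, 2054:
month 4 + 2 = 6 → June 2054.
Day 25 is valid in June, giving June 25, 2054.
Advancing 121 days from June 25, 2054:
June has 30 days, so 30 − 25 = 5 days remain after June 25, 2054; 121 − 5 = 116 left.
July 2054 has 31 days: 116 − 31 = 85 left.
August 2054 has 31 days: 85 − 31 = 54 left.
September 2054 has 30 days: 54 − 30 = 24 left.
24 days into October 2054 → October 24, 2054.
Counting forward 11 weeks (= 77 days) from October 24, 2054:
October has 31 days, so 31 − 24 = 7 days remain after October 24, 2054; 77 − 7 = 70 left.
November 2054 has 30 days: 70 − 30 = 40 left.
December 2054 has 31 days: 40 − 31 = 9 left.
9 days into January 2055 → January 9, 2055.
Subtracting 5 months from January 9, 2055:
month 1 − 5 = -4, which is month 8 of year 2054 → August 2054.
Day 9 is valid in August, giving August 9, 2054.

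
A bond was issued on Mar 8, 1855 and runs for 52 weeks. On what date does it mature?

Counting forward 52 weeks = 364 days from March 8, 1855.
March has 31 days, so 31 − 8 = 23 days remain after March 8, 1855; 364 − 23 = 341 left.
April 1855 has 30 days: 341 − 30 = 311 left.
May 1855 has 31 days: 311 − 31 = 280 left.
June 1855 has 30 days: 280 − 30 = 250 left.
July 1855 has 31 days: 250 − 31 = 219 left.
August 1855 has 31 days: 219 − 31 = 188 left.
September 1855 has 30 days: 188 − 30 = 158 left.
October 1855 has 31 days: 158 − 31 = 127 left.
November 1855 has 30 days: 127 − 30 = 97 left.
December 1855 has 31 days: 97 − 31 = 66 left.
January 1856 has 31 days: 66 − 31 = 35 left.
February 1856 has 29 days (1856 is a leap year): 35 − 29 = 6 left.
6 days into March 1856 → March 6, 1856.

March 6, 1856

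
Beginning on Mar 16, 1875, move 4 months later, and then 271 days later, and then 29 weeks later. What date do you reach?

November 1, 1876

Counting forward 4 months from March 16, 1875:
month 3 + 4 = 7 → July 1875.
Day 16 is valid in July, giving July 16, 1875.
Counting forward 271 days from July 16, 1875:
July has 31 days, so 31 − 16 = 15 days remain after July 16, 1875; 271 − 15 = 256 left.
August 1875 has 31 days: 256 − 31 = 225 left.
September 1875 has 30 days: 225 − 30 = 195 left.
October 1875 has 31 days: 195 − 31 = 164 left.
November 1875 has 30 days: 164 − 30 = 134 left.
December 1875 has 31 days: 134 − 31 = 103 left.
January 1876 has 31 days: 103 − 31 = 72 left.
February 1876 has 29 days (1876 is a leap year): 72 − 29 = 43 left.
March 1876 has 31 days: 43 − 31 = 12 left.
12 days into April 1876 → April 12, 1876.
Adding 29 weeks (= 203 days) from April 12, 1876:
April has 30 days, so 30 − 12 = 18 days remain after April 12, 1876; 203 − 18 = 185 left.
May 1876 has 31 days: 185 − 31 = 154 left.
June 1876 has 30 days: 154 − 30 = 124 left.
July 1876 has 31 days: 124 − 31 = 93 left.
August 1876 has 31 days: 93 − 31 = 62 left.
September 1876 has 30 days: 62 − 30 = 32 left.
October 1876 has 31 days: 32 − 31 = 1 left.
1 day into November 1876 → November 1, 1876.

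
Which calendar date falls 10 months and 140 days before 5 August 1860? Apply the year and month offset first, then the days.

Counting back 10 months and 140 days from August 5, 1860: first the month/year part, then the days.
month 8 − 10 = -2, which is month 10 of year 1859 → October 1859.
Day 5 is valid in October, giving October 5, 1859.
Now subtract 140 days from October 5, 1859.
Going back 5 days from October 5, 1859 reaches the end of the previous month; 140 − 5 = 135 left.
September 1859 has 30 days: 135 − 30 = 105 left.
August 1859 has 31 days: 105 − 31 = 74 left.
July 1859 has 31 days: 74 − 31 = 43 left.
June 1859 has 30 days: 43 − 30 = 13 left.
May 1859 has 31 days; 31 − 13 = 18 → May 18, 1859.

May 18, 1859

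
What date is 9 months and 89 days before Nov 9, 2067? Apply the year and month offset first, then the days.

Counting back 9 months and 89 days from November 9, 2067: first the month/year part, then the days.
month 11 − 9 = 2 → February 2067.
Day 9 is valid in February, giving February 9, 2067.
Now subtract 89 days from February 9, 2067.
Going back 9 days from February 9, 2067 reaches the end of the previous month; 89 − 9 = 80 left.
January 2067 has 31 days: 80 − 31 = 49 left.
December 2066 has 31 days: 49 − 31 = 18 left.
November 2066 has 30 days; 30 − 18 = 12 → November 12, 2066.

November 12, 2066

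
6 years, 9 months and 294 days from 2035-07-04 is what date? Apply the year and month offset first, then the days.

January 23, 2043

Counting forward 6 years, 9 months and 294 days from July 4, 2035: first the month/year part, then the days.
+6 years → 2041; month 7 + 9 = 16, which is month 4 of year 2042 → April 2042.
Day 4 is valid in April, giving April 4, 2042.
Now add 294 days from April 4, 2042.
April has 30 days, so 30 − 4 = 26 days remain after April 4, 2042; 294 − 26 = 268 left.
May 2042 has 31 days: 268 − 31 = 237 left.
June 2042 has 30 days: 237 − 30 = 207 left.
July 2042 has 31 days: 207 − 31 = 176 left.
August 2042 has 31 days: 176 − 31 = 145 left.
September 2042 has 30 days: 145 − 30 = 115 left.
October 2042 has 31 days: 115 − 31 = 84 left.
November 2042 has 30 days: 84 − 30 = 54 left.
December 2042 has 31 days: 54 − 31 = 23 left.
23 days into January 2043 → January 23, 2043.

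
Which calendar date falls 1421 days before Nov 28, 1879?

January 7, 1876

Subtracting 1421 days from November 28, 1879.
Going back 28 days from November 28, 1879 reaches the end of the previous month; 1421 − 28 = 1393 left.
October 1879 has 31 days: 1393 − 31 = 1362 left.
September 1879 has 30 days: 1362 − 30 = 1332 left.
August 1879 has 31 days: 1332 − 31 = 1301 left.
July 1879 has 31 days: 1301 − 31 = 1270 left.
June 1879 has 30 days: 1270 − 30 = 1240 left.
May 1879 has 31 days: 1240 − 31 = 1209 left.
April 1879 has 30 days: 1209 − 30 = 1179 left.
March 1879 has 31 days: 1179 − 31 = 1148 left.
February 1879 has 28 days (1879 is not a leap year): 1148 − 28 = 1120 left.
January 1879 has 31 days: 1120 − 31 = 1089 left.
December 1878 has 31 days: 1089 − 31 = 1058 left.
November 1878 has 30 days: 1058 − 30 = 1028 left.
October 1878 has 31 days: 1028 − 31 = 997 left.
September 1878 has 30 days: 997 − 30 = 967 left.
August 1878 has 31 days: 967 − 31 = 936 left.
July 1878 has 31 days: 936 − 31 = 905 left.
June 1878 has 30 days: 905 − 30 = 875 left.
May 1878 has 31 days: 875 − 31 = 844 left.
April 1878 has 30 days: 844 − 30 = 814 left.
March 1878 has 31 days: 814 − 31 = 783 left.
February 1878 has 28 days (1878 is not a leap year): 783 − 28 = 755 left.
January 1878 has 31 days: 755 − 31 = 724 left.
December 1877 has 31 days: 724 − 31 = 693 left.
November 1877 has 30 days: 693 − 30 = 663 left.
October 1877 has 31 days: 663 − 31 = 632 left.
September 1877 has 30 days: 632 − 30 = 602 left.
August 1877 has 31 days: 602 − 31 = 571 left.
July 1877 has 31 days: 571 − 31 = 540 left.
June 1877 has 30 days: 540 − 30 = 510 left.
May 1877 has 31 days: 510 − 31 = 479 left.
April 1877 has 30 days: 479 − 30 = 449 left.
March 1877 has 31 days: 449 − 31 = 418 left.
February 1877 has 28 days (1877 is not a leap year): 418 − 28 = 390 left.
January 1877 has 31 days: 390 − 31 = 359 left.
December 1876 has 31 days: 359 − 31 = 328 left.
November 1876 has 30 days: 328 − 30 = 298 left.
October 1876 has 31 days: 298 − 31 = 267 left.
September 1876 has 30 days: 267 − 30 = 237 left.
August 1876 has 31 days: 237 − 31 = 206 left.
July 1876 has 31 days: 206 − 31 = 175 left.
June 1876 has 30 days: 175 − 30 = 145 left.
May 1876 has 31 days: 145 − 31 = 114 left.
April 1876 has 30 days: 114 − 30 = 84 left.
March 1876 has 31 days: 84 − 31 = 53 left.
February 1876 has 29 days (1876 is a leap year): 53 − 29 = 24 left.
January 1876 has 31 days; 31 − 24 = 7 → January 7, 1876.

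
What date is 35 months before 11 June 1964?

Counting back 35 months from June 11, 1964.
month 6 − 35 = -29, which is month 7 of year 1961 → July 1961.
Day 11 is valid in July, giving July 11, 1961.

July 11, 1961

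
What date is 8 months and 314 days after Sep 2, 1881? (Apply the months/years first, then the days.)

Adding 8 months and 314 days from September 2, 1881: first the month/year part, then the days.
month 9 + 8 = 17, which is month 5 of year 1882 → May 1882.
Day 2 is valid in May, giving May 2, 1882.
Now add 314 days from May 2, 1882.
May has 31 days, so 31 − 2 = 29 days remain after May 2, 1882; 314 − 29 = 285 left.
June 1882 has 30 days: 285 − 30 = 255 left.
July 1882 has 31 days: 255 − 31 = 224 left.
August 1882 has 31 days: 224 − 31 = 193 left.
September 1882 has 30 days: 193 − 30 = 163 left.
October 1882 has 31 days: 163 − 31 = 132 left.
November 1882 has 30 days: 132 − 30 = 102 left.
December 1882 has 31 days: 102 − 31 = 71 left.
January 1883 has 31 days: 71 − 31 = 40 left.
February 1883 has 28 days (1883 is not a leap year): 40 − 28 = 12 left.
12 days into March 1883 → March 12, 1883.

March 12, 1883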